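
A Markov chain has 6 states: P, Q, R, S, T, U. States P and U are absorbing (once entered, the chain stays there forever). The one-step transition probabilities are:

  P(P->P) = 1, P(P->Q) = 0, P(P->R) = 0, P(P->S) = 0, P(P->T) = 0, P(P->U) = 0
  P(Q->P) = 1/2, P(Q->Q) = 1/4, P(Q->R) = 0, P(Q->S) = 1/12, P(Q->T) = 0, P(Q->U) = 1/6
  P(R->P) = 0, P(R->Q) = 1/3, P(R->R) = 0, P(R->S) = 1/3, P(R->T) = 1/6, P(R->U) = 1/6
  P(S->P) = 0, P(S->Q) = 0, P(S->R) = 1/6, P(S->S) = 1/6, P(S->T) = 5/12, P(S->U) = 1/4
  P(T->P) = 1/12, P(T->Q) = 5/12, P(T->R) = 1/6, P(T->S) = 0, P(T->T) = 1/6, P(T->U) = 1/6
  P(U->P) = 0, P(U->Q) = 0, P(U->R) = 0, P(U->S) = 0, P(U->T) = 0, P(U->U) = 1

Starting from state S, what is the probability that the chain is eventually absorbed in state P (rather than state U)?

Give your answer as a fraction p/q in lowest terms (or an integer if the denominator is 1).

Let a_i = P(absorbed in P | start in state i).
Boundary conditions: a_P = 1, a_U = 0.
For each transient state i, a_i = sum_j P(i->j) * a_j:
  a_Q = 1/2*a_P + 1/4*a_Q + 0*a_R + 1/12*a_S + 0*a_T + 1/6*a_U
  a_R = 0*a_P + 1/3*a_Q + 0*a_R + 1/3*a_S + 1/6*a_T + 1/6*a_U
  a_S = 0*a_P + 0*a_Q + 1/6*a_R + 1/6*a_S + 5/12*a_T + 1/4*a_U
  a_T = 1/12*a_P + 5/12*a_Q + 1/6*a_R + 0*a_S + 1/6*a_T + 1/6*a_U

Substituting a_P = 1 and a_U = 0, rearrange to (I - Q) a = r where r[i] = P(i -> P):
  [3/4, 0, -1/12, 0] . (a_Q, a_R, a_S, a_T) = 1/2
  [-1/3, 1, -1/3, -1/6] . (a_Q, a_R, a_S, a_T) = 0
  [0, -1/6, 5/6, -5/12] . (a_Q, a_R, a_S, a_T) = 0
  [-5/12, -1/6, 0, 5/6] . (a_Q, a_R, a_S, a_T) = 1/12

Solving yields:
  a_Q = 788/1115
  a_R = 199/446
  a_S = 402/1115
  a_T = 121/223

Starting state is S, so the absorption probability is a_S = 402/1115.

Answer: 402/1115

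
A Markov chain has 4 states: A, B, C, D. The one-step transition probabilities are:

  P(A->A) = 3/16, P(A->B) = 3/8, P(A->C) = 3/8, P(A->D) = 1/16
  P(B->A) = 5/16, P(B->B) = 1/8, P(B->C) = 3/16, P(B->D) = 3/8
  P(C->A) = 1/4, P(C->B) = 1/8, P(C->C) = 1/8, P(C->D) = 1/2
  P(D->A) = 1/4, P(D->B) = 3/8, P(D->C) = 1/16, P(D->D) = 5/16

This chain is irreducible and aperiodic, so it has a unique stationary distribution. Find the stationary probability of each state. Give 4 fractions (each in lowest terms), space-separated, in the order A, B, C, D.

Answer: 659/2628 691/2628 487/2628 791/2628

Derivation:
The stationary distribution satisfies pi = pi * P, i.e.:
  pi_A = 3/16*pi_A + 5/16*pi_B + 1/4*pi_C + 1/4*pi_D
  pi_B = 3/8*pi_A + 1/8*pi_B + 1/8*pi_C + 3/8*pi_D
  pi_C = 3/8*pi_A + 3/16*pi_B + 1/8*pi_C + 1/16*pi_D
  pi_D = 1/16*pi_A + 3/8*pi_B + 1/2*pi_C + 5/16*pi_D
with normalization: pi_A + pi_B + pi_C + pi_D = 1.

Using the first 3 balance equations plus normalization, the linear system A*pi = b is:
  [-13/16, 5/16, 1/4, 1/4] . pi = 0
  [3/8, -7/8, 1/8, 3/8] . pi = 0
  [3/8, 3/16, -7/8, 1/16] . pi = 0
  [1, 1, 1, 1] . pi = 1

Solving yields:
  pi_A = 659/2628
  pi_B = 691/2628
  pi_C = 487/2628
  pi_D = 791/2628

Verification (pi * P):
  659/2628*3/16 + 691/2628*5/16 + 487/2628*1/4 + 791/2628*1/4 = 659/2628 = pi_A  (ok)
  659/2628*3/8 + 691/2628*1/8 + 487/2628*1/8 + 791/2628*3/8 = 691/2628 = pi_B  (ok)
  659/2628*3/8 + 691/2628*3/16 + 487/2628*1/8 + 791/2628*1/16 = 487/2628 = pi_C  (ok)
  659/2628*1/16 + 691/2628*3/8 + 487/2628*1/2 + 791/2628*5/16 = 791/2628 = pi_D  (ok)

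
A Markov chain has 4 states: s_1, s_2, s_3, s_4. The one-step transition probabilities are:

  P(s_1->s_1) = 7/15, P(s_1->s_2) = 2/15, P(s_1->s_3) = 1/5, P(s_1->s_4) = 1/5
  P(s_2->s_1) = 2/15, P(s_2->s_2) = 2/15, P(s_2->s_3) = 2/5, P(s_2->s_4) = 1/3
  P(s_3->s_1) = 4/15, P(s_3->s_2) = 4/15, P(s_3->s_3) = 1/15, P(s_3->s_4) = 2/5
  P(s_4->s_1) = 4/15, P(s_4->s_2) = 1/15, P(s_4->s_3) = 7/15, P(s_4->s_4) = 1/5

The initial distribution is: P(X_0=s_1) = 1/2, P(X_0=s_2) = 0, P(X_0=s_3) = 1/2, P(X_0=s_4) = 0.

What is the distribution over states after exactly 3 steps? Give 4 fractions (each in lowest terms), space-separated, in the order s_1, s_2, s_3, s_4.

Propagating the distribution step by step (d_{t+1} = d_t * P):
d_0 = (s_1=1/2, s_2=0, s_3=1/2, s_4=0)
  d_1[s_1] = 1/2*7/15 + 0*2/15 + 1/2*4/15 + 0*4/15 = 11/30
  d_1[s_2] = 1/2*2/15 + 0*2/15 + 1/2*4/15 + 0*1/15 = 1/5
  d_1[s_3] = 1/2*1/5 + 0*2/5 + 1/2*1/15 + 0*7/15 = 2/15
  d_1[s_4] = 1/2*1/5 + 0*1/3 + 1/2*2/5 + 0*1/5 = 3/10
d_1 = (s_1=11/30, s_2=1/5, s_3=2/15, s_4=3/10)
  d_2[s_1] = 11/30*7/15 + 1/5*2/15 + 2/15*4/15 + 3/10*4/15 = 47/150
  d_2[s_2] = 11/30*2/15 + 1/5*2/15 + 2/15*4/15 + 3/10*1/15 = 59/450
  d_2[s_3] = 11/30*1/5 + 1/5*2/5 + 2/15*1/15 + 3/10*7/15 = 68/225
  d_2[s_4] = 11/30*1/5 + 1/5*1/3 + 2/15*2/5 + 3/10*1/5 = 19/75
d_2 = (s_1=47/150, s_2=59/450, s_3=68/225, s_4=19/75)
  d_3[s_1] = 47/150*7/15 + 59/450*2/15 + 68/225*4/15 + 19/75*4/15 = 421/1350
  d_3[s_2] = 47/150*2/15 + 59/450*2/15 + 68/225*4/15 + 19/75*1/15 = 529/3375
  d_3[s_3] = 47/150*1/5 + 59/450*2/5 + 68/225*1/15 + 19/75*7/15 = 1711/6750
  d_3[s_4] = 47/150*1/5 + 59/450*1/3 + 68/225*2/5 + 19/75*1/5 = 938/3375
d_3 = (s_1=421/1350, s_2=529/3375, s_3=1711/6750, s_4=938/3375)

Answer: 421/1350 529/3375 1711/6750 938/3375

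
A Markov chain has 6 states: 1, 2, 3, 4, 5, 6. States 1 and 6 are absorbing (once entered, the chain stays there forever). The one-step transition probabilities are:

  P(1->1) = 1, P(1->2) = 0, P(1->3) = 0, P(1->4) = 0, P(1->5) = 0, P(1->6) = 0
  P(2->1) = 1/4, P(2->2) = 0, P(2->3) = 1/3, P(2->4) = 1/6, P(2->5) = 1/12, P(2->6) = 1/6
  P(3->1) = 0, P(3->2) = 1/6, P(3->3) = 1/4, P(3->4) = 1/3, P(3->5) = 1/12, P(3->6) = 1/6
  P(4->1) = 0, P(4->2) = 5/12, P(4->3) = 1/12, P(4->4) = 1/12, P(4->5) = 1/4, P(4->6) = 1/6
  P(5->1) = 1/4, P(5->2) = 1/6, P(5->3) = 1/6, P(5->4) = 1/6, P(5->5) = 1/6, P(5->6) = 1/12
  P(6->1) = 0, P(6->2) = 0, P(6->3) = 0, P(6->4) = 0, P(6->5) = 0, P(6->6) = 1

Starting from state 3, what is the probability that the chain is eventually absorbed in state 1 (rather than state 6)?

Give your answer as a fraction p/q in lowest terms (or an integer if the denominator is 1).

Let a_i = P(absorbed in 1 | start in state i).
Boundary conditions: a_1 = 1, a_6 = 0.
For each transient state i, a_i = sum_j P(i->j) * a_j:
  a_2 = 1/4*a_1 + 0*a_2 + 1/3*a_3 + 1/6*a_4 + 1/12*a_5 + 1/6*a_6
  a_3 = 0*a_1 + 1/6*a_2 + 1/4*a_3 + 1/3*a_4 + 1/12*a_5 + 1/6*a_6
  a_4 = 0*a_1 + 5/12*a_2 + 1/12*a_3 + 1/12*a_4 + 1/4*a_5 + 1/6*a_6
  a_5 = 1/4*a_1 + 1/6*a_2 + 1/6*a_3 + 1/6*a_4 + 1/6*a_5 + 1/12*a_6

Substituting a_1 = 1 and a_6 = 0, rearrange to (I - Q) a = r where r[i] = P(i -> 1):
  [1, -1/3, -1/6, -1/12] . (a_2, a_3, a_4, a_5) = 1/4
  [-1/6, 3/4, -1/3, -1/12] . (a_2, a_3, a_4, a_5) = 0
  [-5/12, -1/12, 11/12, -1/4] . (a_2, a_3, a_4, a_5) = 0
  [-1/6, -1/6, -1/6, 5/6] . (a_2, a_3, a_4, a_5) = 1/4

Solving yields:
  a_2 = 3273/6896
  a_3 = 147/431
  a_4 = 2721/6896
  a_5 = 1869/3448

Starting state is 3, so the absorption probability is a_3 = 147/431.

Answer: 147/431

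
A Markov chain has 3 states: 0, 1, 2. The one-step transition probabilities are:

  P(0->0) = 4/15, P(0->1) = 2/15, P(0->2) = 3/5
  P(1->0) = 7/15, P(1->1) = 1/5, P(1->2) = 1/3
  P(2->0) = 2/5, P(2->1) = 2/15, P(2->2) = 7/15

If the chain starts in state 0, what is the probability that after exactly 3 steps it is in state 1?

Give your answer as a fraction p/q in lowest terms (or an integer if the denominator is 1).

Answer: 482/3375

Derivation:
Computing P^3 by repeated multiplication:
P^1 =
  0: [4/15, 2/15, 3/5]
  1: [7/15, 1/5, 1/3]
  2: [2/5, 2/15, 7/15]
P^2 =
  0: [28/75, 32/225, 109/225]
  1: [79/225, 11/75, 113/225]
  2: [16/45, 32/225, 113/225]
P^3 =
  0: [1214/3375, 482/3375, 1679/3375]
  1: [49/135, 161/1125, 1667/3375]
  2: [1222/3375, 482/3375, 557/1125]

(P^3)[0 -> 1] = 482/3375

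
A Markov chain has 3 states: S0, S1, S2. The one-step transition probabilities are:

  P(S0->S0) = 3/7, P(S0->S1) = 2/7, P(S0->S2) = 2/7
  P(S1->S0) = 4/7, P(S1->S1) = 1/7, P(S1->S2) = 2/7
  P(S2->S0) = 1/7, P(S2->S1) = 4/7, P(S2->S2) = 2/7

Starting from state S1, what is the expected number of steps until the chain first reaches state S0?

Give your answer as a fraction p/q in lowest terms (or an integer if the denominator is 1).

Let h_i = expected steps to first reach S0 from state i.
Boundary: h_S0 = 0.
First-step equations for the other states:
  h_S1 = 1 + 4/7*h_S0 + 1/7*h_S1 + 2/7*h_S2
  h_S2 = 1 + 1/7*h_S0 + 4/7*h_S1 + 2/7*h_S2

Substituting h_S0 = 0 and rearranging gives the linear system (I - Q) h = 1:
  [6/7, -2/7] . (h_S1, h_S2) = 1
  [-4/7, 5/7] . (h_S1, h_S2) = 1

Solving yields:
  h_S1 = 49/22
  h_S2 = 35/11

Starting state is S1, so the expected hitting time is h_S1 = 49/22.

Answer: 49/22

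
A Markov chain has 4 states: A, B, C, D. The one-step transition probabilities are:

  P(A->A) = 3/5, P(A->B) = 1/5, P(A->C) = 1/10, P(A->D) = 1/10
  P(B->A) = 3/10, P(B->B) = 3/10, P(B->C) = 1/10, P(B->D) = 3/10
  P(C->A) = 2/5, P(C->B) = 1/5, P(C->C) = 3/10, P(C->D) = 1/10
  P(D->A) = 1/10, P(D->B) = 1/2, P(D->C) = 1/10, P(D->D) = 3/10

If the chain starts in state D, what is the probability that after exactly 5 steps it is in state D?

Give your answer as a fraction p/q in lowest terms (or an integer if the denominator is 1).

Answer: 2509/12500

Derivation:
Computing P^5 by repeated multiplication:
P^1 =
  A: [3/5, 1/5, 1/10, 1/10]
  B: [3/10, 3/10, 1/10, 3/10]
  C: [2/5, 1/5, 3/10, 1/10]
  D: [1/10, 1/2, 1/10, 3/10]
P^2 =
  A: [47/100, 1/4, 3/25, 4/25]
  B: [17/50, 8/25, 3/25, 11/50]
  C: [43/100, 1/4, 4/25, 4/25]
  D: [7/25, 17/50, 3/25, 13/50]
P^3 =
  A: [421/1000, 273/1000, 31/250, 91/500]
  B: [37/100, 149/500, 31/250, 26/125]
  C: [413/1000, 273/1000, 33/250, 91/500]
  D: [43/125, 39/125, 31/250, 11/50]
P^4 =
  A: [4023/10000, 2819/10000, 78/625, 191/1000]
  B: [1909/5000, 1461/5000, 78/625, 503/2500]
  C: [4007/10000, 2819/10000, 79/625, 191/1000]
  D: [929/2500, 743/2500, 78/625, 129/625]
P^5 =
  A: [39497/100000, 28549/100000, 781/6250, 9729/50000]
  B: [19339/50000, 14479/50000, 781/6250, 4967/25000]
  C: [7893/20000, 28549/100000, 783/6250, 9729/50000]
  D: [9567/25000, 7291/25000, 781/6250, 2509/12500]

(P^5)[D -> D] = 2509/12500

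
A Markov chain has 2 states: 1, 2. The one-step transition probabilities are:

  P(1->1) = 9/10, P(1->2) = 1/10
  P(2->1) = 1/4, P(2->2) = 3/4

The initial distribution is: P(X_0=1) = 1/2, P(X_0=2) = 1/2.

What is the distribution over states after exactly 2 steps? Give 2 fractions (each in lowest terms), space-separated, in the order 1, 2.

Answer: 499/800 301/800

Derivation:
Propagating the distribution step by step (d_{t+1} = d_t * P):
d_0 = (1=1/2, 2=1/2)
  d_1[1] = 1/2*9/10 + 1/2*1/4 = 23/40
  d_1[2] = 1/2*1/10 + 1/2*3/4 = 17/40
d_1 = (1=23/40, 2=17/40)
  d_2[1] = 23/40*9/10 + 17/40*1/4 = 499/800
  d_2[2] = 23/40*1/10 + 17/40*3/4 = 301/800
d_2 = (1=499/800, 2=301/800)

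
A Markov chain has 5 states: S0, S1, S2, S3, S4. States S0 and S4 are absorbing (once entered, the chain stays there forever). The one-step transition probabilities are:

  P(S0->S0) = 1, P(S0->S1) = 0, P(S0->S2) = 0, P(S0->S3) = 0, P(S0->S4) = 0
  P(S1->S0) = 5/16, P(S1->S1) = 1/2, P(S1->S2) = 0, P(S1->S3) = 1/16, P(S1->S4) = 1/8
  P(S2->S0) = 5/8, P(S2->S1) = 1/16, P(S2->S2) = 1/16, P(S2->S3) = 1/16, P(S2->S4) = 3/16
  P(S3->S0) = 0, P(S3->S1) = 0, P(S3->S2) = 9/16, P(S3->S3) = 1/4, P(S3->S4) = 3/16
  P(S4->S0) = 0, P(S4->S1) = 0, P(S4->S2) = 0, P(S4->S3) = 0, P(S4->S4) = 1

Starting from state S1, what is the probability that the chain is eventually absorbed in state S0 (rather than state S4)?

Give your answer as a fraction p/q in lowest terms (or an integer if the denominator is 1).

Answer: 105/151

Derivation:
Let a_i = P(absorbed in S0 | start in state i).
Boundary conditions: a_S0 = 1, a_S4 = 0.
For each transient state i, a_i = sum_j P(i->j) * a_j:
  a_S1 = 5/16*a_S0 + 1/2*a_S1 + 0*a_S2 + 1/16*a_S3 + 1/8*a_S4
  a_S2 = 5/8*a_S0 + 1/16*a_S1 + 1/16*a_S2 + 1/16*a_S3 + 3/16*a_S4
  a_S3 = 0*a_S0 + 0*a_S1 + 9/16*a_S2 + 1/4*a_S3 + 3/16*a_S4

Substituting a_S0 = 1 and a_S4 = 0, rearrange to (I - Q) a = r where r[i] = P(i -> S0):
  [1/2, 0, -1/16] . (a_S1, a_S2, a_S3) = 5/16
  [-1/16, 15/16, -1/16] . (a_S1, a_S2, a_S3) = 5/8
  [0, -9/16, 3/4] . (a_S1, a_S2, a_S3) = 0

Solving yields:
  a_S1 = 105/151
  a_S2 = 340/453
  a_S3 = 85/151

Starting state is S1, so the absorption probability is a_S1 = 105/151.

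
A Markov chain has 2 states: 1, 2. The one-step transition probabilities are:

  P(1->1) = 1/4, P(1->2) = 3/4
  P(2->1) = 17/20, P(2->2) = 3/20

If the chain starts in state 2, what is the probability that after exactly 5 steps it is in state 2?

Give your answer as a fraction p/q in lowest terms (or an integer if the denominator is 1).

Answer: 5343/12500

Derivation:
Computing P^5 by repeated multiplication:
P^1 =
  1: [1/4, 3/4]
  2: [17/20, 3/20]
P^2 =
  1: [7/10, 3/10]
  2: [17/50, 33/50]
P^3 =
  1: [43/100, 57/100]
  2: [323/500, 177/500]
P^4 =
  1: [74/125, 51/125]
  2: [289/625, 336/625]
P^5 =
  1: [1237/2500, 1263/2500]
  2: [7157/12500, 5343/12500]

(P^5)[2 -> 2] = 5343/12500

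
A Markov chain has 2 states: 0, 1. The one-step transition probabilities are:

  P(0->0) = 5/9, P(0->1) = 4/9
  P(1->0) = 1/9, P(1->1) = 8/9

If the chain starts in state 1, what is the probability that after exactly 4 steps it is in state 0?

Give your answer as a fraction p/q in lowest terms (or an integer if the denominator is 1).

Answer: 1261/6561

Derivation:
Computing P^4 by repeated multiplication:
P^1 =
  0: [5/9, 4/9]
  1: [1/9, 8/9]
P^2 =
  0: [29/81, 52/81]
  1: [13/81, 68/81]
P^3 =
  0: [197/729, 532/729]
  1: [133/729, 596/729]
P^4 =
  0: [1517/6561, 5044/6561]
  1: [1261/6561, 5300/6561]

(P^4)[1 -> 0] = 1261/6561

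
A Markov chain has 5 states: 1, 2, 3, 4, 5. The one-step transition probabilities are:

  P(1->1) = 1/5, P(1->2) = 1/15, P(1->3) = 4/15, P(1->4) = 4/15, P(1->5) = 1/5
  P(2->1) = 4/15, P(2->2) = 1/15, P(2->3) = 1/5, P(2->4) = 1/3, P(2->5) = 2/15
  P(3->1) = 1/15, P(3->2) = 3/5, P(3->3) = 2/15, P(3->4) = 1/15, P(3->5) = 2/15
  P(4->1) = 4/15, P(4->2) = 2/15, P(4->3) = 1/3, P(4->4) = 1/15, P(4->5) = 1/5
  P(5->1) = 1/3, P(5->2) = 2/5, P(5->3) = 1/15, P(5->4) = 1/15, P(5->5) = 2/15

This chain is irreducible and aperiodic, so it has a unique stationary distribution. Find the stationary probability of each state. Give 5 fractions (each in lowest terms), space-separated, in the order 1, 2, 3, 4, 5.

Answer: 16891/76129 18272/76129 15475/76129 13326/76129 12165/76129

Derivation:
The stationary distribution satisfies pi = pi * P, i.e.:
  pi_1 = 1/5*pi_1 + 4/15*pi_2 + 1/15*pi_3 + 4/15*pi_4 + 1/3*pi_5
  pi_2 = 1/15*pi_1 + 1/15*pi_2 + 3/5*pi_3 + 2/15*pi_4 + 2/5*pi_5
  pi_3 = 4/15*pi_1 + 1/5*pi_2 + 2/15*pi_3 + 1/3*pi_4 + 1/15*pi_5
  pi_4 = 4/15*pi_1 + 1/3*pi_2 + 1/15*pi_3 + 1/15*pi_4 + 1/15*pi_5
  pi_5 = 1/5*pi_1 + 2/15*pi_2 + 2/15*pi_3 + 1/5*pi_4 + 2/15*pi_5
with normalization: pi_1 + pi_2 + pi_3 + pi_4 + pi_5 = 1.

Using the first 4 balance equations plus normalization, the linear system A*pi = b is:
  [-4/5, 4/15, 1/15, 4/15, 1/3] . pi = 0
  [1/15, -14/15, 3/5, 2/15, 2/5] . pi = 0
  [4/15, 1/5, -13/15, 1/3, 1/15] . pi = 0
  [4/15, 1/3, 1/15, -14/15, 1/15] . pi = 0
  [1, 1, 1, 1, 1] . pi = 1

Solving yields:
  pi_1 = 16891/76129
  pi_2 = 18272/76129
  pi_3 = 15475/76129
  pi_4 = 13326/76129
  pi_5 = 12165/76129

Verification (pi * P):
  16891/76129*1/5 + 18272/76129*4/15 + 15475/76129*1/15 + 13326/76129*4/15 + 12165/76129*1/3 = 16891/76129 = pi_1  (ok)
  16891/76129*1/15 + 18272/76129*1/15 + 15475/76129*3/5 + 13326/76129*2/15 + 12165/76129*2/5 = 18272/76129 = pi_2  (ok)
  16891/76129*4/15 + 18272/76129*1/5 + 15475/76129*2/15 + 13326/76129*1/3 + 12165/76129*1/15 = 15475/76129 = pi_3  (ok)
  16891/76129*4/15 + 18272/76129*1/3 + 15475/76129*1/15 + 13326/76129*1/15 + 12165/76129*1/15 = 13326/76129 = pi_4  (ok)
  16891/76129*1/5 + 18272/76129*2/15 + 15475/76129*2/15 + 13326/76129*1/5 + 12165/76129*2/15 = 12165/76129 = pi_5  (ok)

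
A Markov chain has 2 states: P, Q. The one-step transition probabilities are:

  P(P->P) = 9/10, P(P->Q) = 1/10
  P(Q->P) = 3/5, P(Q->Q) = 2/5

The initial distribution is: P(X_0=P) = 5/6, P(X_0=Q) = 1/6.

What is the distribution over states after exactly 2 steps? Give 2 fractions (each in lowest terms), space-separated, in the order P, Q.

Answer: 171/200 29/200

Derivation:
Propagating the distribution step by step (d_{t+1} = d_t * P):
d_0 = (P=5/6, Q=1/6)
  d_1[P] = 5/6*9/10 + 1/6*3/5 = 17/20
  d_1[Q] = 5/6*1/10 + 1/6*2/5 = 3/20
d_1 = (P=17/20, Q=3/20)
  d_2[P] = 17/20*9/10 + 3/20*3/5 = 171/200
  d_2[Q] = 17/20*1/10 + 3/20*2/5 = 29/200
d_2 = (P=171/200, Q=29/200)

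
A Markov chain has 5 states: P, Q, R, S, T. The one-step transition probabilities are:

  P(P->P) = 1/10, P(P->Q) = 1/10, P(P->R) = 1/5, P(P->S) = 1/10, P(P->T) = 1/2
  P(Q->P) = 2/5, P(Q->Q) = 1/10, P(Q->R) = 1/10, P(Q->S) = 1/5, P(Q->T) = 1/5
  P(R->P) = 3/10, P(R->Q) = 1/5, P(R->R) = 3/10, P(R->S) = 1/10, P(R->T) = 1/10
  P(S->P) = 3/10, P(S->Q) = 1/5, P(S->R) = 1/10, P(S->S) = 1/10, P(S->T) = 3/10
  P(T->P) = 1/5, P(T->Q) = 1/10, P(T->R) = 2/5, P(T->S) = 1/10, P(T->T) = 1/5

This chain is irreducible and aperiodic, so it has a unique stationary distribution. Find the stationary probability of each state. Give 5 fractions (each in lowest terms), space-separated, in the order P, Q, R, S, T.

Answer: 503/2097 859/6291 176/699 715/6291 1624/6291

Derivation:
The stationary distribution satisfies pi = pi * P, i.e.:
  pi_P = 1/10*pi_P + 2/5*pi_Q + 3/10*pi_R + 3/10*pi_S + 1/5*pi_T
  pi_Q = 1/10*pi_P + 1/10*pi_Q + 1/5*pi_R + 1/5*pi_S + 1/10*pi_T
  pi_R = 1/5*pi_P + 1/10*pi_Q + 3/10*pi_R + 1/10*pi_S + 2/5*pi_T
  pi_S = 1/10*pi_P + 1/5*pi_Q + 1/10*pi_R + 1/10*pi_S + 1/10*pi_T
  pi_T = 1/2*pi_P + 1/5*pi_Q + 1/10*pi_R + 3/10*pi_S + 1/5*pi_T
with normalization: pi_P + pi_Q + pi_R + pi_S + pi_T = 1.

Using the first 4 balance equations plus normalization, the linear system A*pi = b is:
  [-9/10, 2/5, 3/10, 3/10, 1/5] . pi = 0
  [1/10, -9/10, 1/5, 1/5, 1/10] . pi = 0
  [1/5, 1/10, -7/10, 1/10, 2/5] . pi = 0
  [1/10, 1/5, 1/10, -9/10, 1/10] . pi = 0
  [1, 1, 1, 1, 1] . pi = 1

Solving yields:
  pi_P = 503/2097
  pi_Q = 859/6291
  pi_R = 176/699
  pi_S = 715/6291
  pi_T = 1624/6291

Verification (pi * P):
  503/2097*1/10 + 859/6291*2/5 + 176/699*3/10 + 715/6291*3/10 + 1624/6291*1/5 = 503/2097 = pi_P  (ok)
  503/2097*1/10 + 859/6291*1/10 + 176/699*1/5 + 715/6291*1/5 + 1624/6291*1/10 = 859/6291 = pi_Q  (ok)
  503/2097*1/5 + 859/6291*1/10 + 176/699*3/10 + 715/6291*1/10 + 1624/6291*2/5 = 176/699 = pi_R  (ok)
  503/2097*1/10 + 859/6291*1/5 + 176/699*1/10 + 715/6291*1/10 + 1624/6291*1/10 = 715/6291 = pi_S  (ok)
  503/2097*1/2 + 859/6291*1/5 + 176/699*1/10 + 715/6291*3/10 + 1624/6291*1/5 = 1624/6291 = pi_T  (ok)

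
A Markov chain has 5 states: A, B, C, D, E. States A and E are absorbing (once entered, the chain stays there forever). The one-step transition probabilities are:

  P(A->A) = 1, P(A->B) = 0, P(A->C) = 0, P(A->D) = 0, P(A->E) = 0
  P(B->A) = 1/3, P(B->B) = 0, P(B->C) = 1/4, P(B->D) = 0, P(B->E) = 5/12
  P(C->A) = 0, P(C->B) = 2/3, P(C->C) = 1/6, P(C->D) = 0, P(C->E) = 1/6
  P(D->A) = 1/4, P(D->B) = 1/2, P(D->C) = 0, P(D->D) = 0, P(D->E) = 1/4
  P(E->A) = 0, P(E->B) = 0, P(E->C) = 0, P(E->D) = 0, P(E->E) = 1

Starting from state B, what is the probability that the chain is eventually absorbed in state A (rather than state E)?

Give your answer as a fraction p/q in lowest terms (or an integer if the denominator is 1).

Let a_i = P(absorbed in A | start in state i).
Boundary conditions: a_A = 1, a_E = 0.
For each transient state i, a_i = sum_j P(i->j) * a_j:
  a_B = 1/3*a_A + 0*a_B + 1/4*a_C + 0*a_D + 5/12*a_E
  a_C = 0*a_A + 2/3*a_B + 1/6*a_C + 0*a_D + 1/6*a_E
  a_D = 1/4*a_A + 1/2*a_B + 0*a_C + 0*a_D + 1/4*a_E

Substituting a_A = 1 and a_E = 0, rearrange to (I - Q) a = r where r[i] = P(i -> A):
  [1, -1/4, 0] . (a_B, a_C, a_D) = 1/3
  [-2/3, 5/6, 0] . (a_B, a_C, a_D) = 0
  [-1/2, 0, 1] . (a_B, a_C, a_D) = 1/4

Solving yields:
  a_B = 5/12
  a_C = 1/3
  a_D = 11/24

Starting state is B, so the absorption probability is a_B = 5/12.

Answer: 5/12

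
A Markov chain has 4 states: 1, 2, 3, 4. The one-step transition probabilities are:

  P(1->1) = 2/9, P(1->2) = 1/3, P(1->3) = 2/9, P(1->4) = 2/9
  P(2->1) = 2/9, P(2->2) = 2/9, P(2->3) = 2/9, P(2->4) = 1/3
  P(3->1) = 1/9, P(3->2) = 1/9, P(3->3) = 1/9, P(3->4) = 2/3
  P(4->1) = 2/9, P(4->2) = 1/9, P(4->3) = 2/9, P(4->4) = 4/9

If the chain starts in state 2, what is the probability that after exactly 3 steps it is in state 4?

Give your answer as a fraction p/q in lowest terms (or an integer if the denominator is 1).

Computing P^3 by repeated multiplication:
P^1 =
  1: [2/9, 1/3, 2/9, 2/9]
  2: [2/9, 2/9, 2/9, 1/3]
  3: [1/9, 1/9, 1/9, 2/3]
  4: [2/9, 1/9, 2/9, 4/9]
P^2 =
  1: [16/81, 16/81, 16/81, 11/27]
  2: [16/81, 5/27, 16/81, 34/81]
  3: [17/81, 4/27, 17/81, 35/81]
  4: [16/81, 14/81, 16/81, 35/81]
P^3 =
  1: [146/729, 43/243, 146/729, 308/729]
  2: [146/729, 128/729, 146/729, 103/243]
  3: [145/729, 127/729, 145/729, 104/243]
  4: [146/729, 127/729, 146/729, 310/729]

(P^3)[2 -> 4] = 103/243

Answer: 103/243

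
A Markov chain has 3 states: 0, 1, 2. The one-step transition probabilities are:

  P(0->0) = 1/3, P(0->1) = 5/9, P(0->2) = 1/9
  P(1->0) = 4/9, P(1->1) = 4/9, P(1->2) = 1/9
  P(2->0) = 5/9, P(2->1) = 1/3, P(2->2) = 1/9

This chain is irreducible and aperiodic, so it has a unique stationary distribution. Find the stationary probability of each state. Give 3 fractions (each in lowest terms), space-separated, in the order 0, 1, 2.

Answer: 37/90 43/90 1/9

Derivation:
The stationary distribution satisfies pi = pi * P, i.e.:
  pi_0 = 1/3*pi_0 + 4/9*pi_1 + 5/9*pi_2
  pi_1 = 5/9*pi_0 + 4/9*pi_1 + 1/3*pi_2
  pi_2 = 1/9*pi_0 + 1/9*pi_1 + 1/9*pi_2
with normalization: pi_0 + pi_1 + pi_2 = 1.

Using the first 2 balance equations plus normalization, the linear system A*pi = b is:
  [-2/3, 4/9, 5/9] . pi = 0
  [5/9, -5/9, 1/3] . pi = 0
  [1, 1, 1] . pi = 1

Solving yields:
  pi_0 = 37/90
  pi_1 = 43/90
  pi_2 = 1/9

Verification (pi * P):
  37/90*1/3 + 43/90*4/9 + 1/9*5/9 = 37/90 = pi_0  (ok)
  37/90*5/9 + 43/90*4/9 + 1/9*1/3 = 43/90 = pi_1  (ok)
  37/90*1/9 + 43/90*1/9 + 1/9*1/9 = 1/9 = pi_2  (ok)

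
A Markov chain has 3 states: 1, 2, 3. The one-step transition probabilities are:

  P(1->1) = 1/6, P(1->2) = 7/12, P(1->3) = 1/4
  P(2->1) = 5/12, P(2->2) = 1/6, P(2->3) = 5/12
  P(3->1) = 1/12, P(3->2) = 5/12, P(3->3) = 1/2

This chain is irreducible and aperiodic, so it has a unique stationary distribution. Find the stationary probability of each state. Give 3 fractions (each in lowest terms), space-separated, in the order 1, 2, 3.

Answer: 35/157 57/157 65/157

Derivation:
The stationary distribution satisfies pi = pi * P, i.e.:
  pi_1 = 1/6*pi_1 + 5/12*pi_2 + 1/12*pi_3
  pi_2 = 7/12*pi_1 + 1/6*pi_2 + 5/12*pi_3
  pi_3 = 1/4*pi_1 + 5/12*pi_2 + 1/2*pi_3
with normalization: pi_1 + pi_2 + pi_3 = 1.

Using the first 2 balance equations plus normalization, the linear system A*pi = b is:
  [-5/6, 5/12, 1/12] . pi = 0
  [7/12, -5/6, 5/12] . pi = 0
  [1, 1, 1] . pi = 1

Solving yields:
  pi_1 = 35/157
  pi_2 = 57/157
  pi_3 = 65/157

Verification (pi * P):
  35/157*1/6 + 57/157*5/12 + 65/157*1/12 = 35/157 = pi_1  (ok)
  35/157*7/12 + 57/157*1/6 + 65/157*5/12 = 57/157 = pi_2  (ok)
  35/157*1/4 + 57/157*5/12 + 65/157*1/2 = 65/157 = pi_3  (ok)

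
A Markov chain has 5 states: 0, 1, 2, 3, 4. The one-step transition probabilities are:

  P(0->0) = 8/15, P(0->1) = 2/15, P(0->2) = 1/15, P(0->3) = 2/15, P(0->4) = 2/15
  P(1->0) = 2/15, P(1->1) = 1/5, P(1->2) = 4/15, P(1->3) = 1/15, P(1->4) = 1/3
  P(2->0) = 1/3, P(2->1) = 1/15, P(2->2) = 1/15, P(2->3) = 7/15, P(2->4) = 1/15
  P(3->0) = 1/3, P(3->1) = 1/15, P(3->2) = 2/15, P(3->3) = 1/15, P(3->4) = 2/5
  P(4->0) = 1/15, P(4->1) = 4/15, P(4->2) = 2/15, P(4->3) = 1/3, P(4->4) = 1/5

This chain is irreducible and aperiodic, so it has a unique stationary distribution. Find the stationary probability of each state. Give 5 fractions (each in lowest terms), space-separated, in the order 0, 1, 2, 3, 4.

The stationary distribution satisfies pi = pi * P, i.e.:
  pi_0 = 8/15*pi_0 + 2/15*pi_1 + 1/3*pi_2 + 1/3*pi_3 + 1/15*pi_4
  pi_1 = 2/15*pi_0 + 1/5*pi_1 + 1/15*pi_2 + 1/15*pi_3 + 4/15*pi_4
  pi_2 = 1/15*pi_0 + 4/15*pi_1 + 1/15*pi_2 + 2/15*pi_3 + 2/15*pi_4
  pi_3 = 2/15*pi_0 + 1/15*pi_1 + 7/15*pi_2 + 1/15*pi_3 + 1/3*pi_4
  pi_4 = 2/15*pi_0 + 1/3*pi_1 + 1/15*pi_2 + 2/5*pi_3 + 1/5*pi_4
with normalization: pi_0 + pi_1 + pi_2 + pi_3 + pi_4 = 1.

Using the first 4 balance equations plus normalization, the linear system A*pi = b is:
  [-7/15, 2/15, 1/3, 1/3, 1/15] . pi = 0
  [2/15, -4/5, 1/15, 1/15, 4/15] . pi = 0
  [1/15, 4/15, -14/15, 2/15, 2/15] . pi = 0
  [2/15, 1/15, 7/15, -14/15, 1/3] . pi = 0
  [1, 1, 1, 1, 1] . pi = 1

Solving yields:
  pi_0 = 13104/43025
  pi_1 = 6527/43025
  pi_2 = 215/1721
  pi_3 = 1689/8605
  pi_4 = 9574/43025

Verification (pi * P):
  13104/43025*8/15 + 6527/43025*2/15 + 215/1721*1/3 + 1689/8605*1/3 + 9574/43025*1/15 = 13104/43025 = pi_0  (ok)
  13104/43025*2/15 + 6527/43025*1/5 + 215/1721*1/15 + 1689/8605*1/15 + 9574/43025*4/15 = 6527/43025 = pi_1  (ok)
  13104/43025*1/15 + 6527/43025*4/15 + 215/1721*1/15 + 1689/8605*2/15 + 9574/43025*2/15 = 215/1721 = pi_2  (ok)
  13104/43025*2/15 + 6527/43025*1/15 + 215/1721*7/15 + 1689/8605*1/15 + 9574/43025*1/3 = 1689/8605 = pi_3  (ok)
  13104/43025*2/15 + 6527/43025*1/3 + 215/1721*1/15 + 1689/8605*2/5 + 9574/43025*1/5 = 9574/43025 = pi_4  (ok)

Answer: 13104/43025 6527/43025 215/1721 1689/8605 9574/43025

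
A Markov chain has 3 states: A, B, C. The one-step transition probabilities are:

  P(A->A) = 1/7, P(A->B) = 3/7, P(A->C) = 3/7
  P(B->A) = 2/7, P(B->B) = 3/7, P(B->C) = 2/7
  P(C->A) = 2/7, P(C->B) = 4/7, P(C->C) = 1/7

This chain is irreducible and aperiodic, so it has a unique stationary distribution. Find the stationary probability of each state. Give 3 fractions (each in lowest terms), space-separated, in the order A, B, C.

Answer: 1/4 15/32 9/32

Derivation:
The stationary distribution satisfies pi = pi * P, i.e.:
  pi_A = 1/7*pi_A + 2/7*pi_B + 2/7*pi_C
  pi_B = 3/7*pi_A + 3/7*pi_B + 4/7*pi_C
  pi_C = 3/7*pi_A + 2/7*pi_B + 1/7*pi_C
with normalization: pi_A + pi_B + pi_C = 1.

Using the first 2 balance equations plus normalization, the linear system A*pi = b is:
  [-6/7, 2/7, 2/7] . pi = 0
  [3/7, -4/7, 4/7] . pi = 0
  [1, 1, 1] . pi = 1

Solving yields:
  pi_A = 1/4
  pi_B = 15/32
  pi_C = 9/32

Verification (pi * P):
  1/4*1/7 + 15/32*2/7 + 9/32*2/7 = 1/4 = pi_A  (ok)
  1/4*3/7 + 15/32*3/7 + 9/32*4/7 = 15/32 = pi_B  (ok)
  1/4*3/7 + 15/32*2/7 + 9/32*1/7 = 9/32 = pi_C  (ok)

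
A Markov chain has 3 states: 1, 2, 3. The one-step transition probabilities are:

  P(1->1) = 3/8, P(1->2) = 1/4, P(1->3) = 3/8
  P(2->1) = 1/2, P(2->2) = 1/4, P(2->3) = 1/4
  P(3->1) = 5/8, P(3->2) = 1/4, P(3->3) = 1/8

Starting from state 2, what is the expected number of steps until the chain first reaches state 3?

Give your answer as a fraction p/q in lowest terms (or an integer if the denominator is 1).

Answer: 36/11

Derivation:
Let h_i = expected steps to first reach 3 from state i.
Boundary: h_3 = 0.
First-step equations for the other states:
  h_1 = 1 + 3/8*h_1 + 1/4*h_2 + 3/8*h_3
  h_2 = 1 + 1/2*h_1 + 1/4*h_2 + 1/4*h_3

Substituting h_3 = 0 and rearranging gives the linear system (I - Q) h = 1:
  [5/8, -1/4] . (h_1, h_2) = 1
  [-1/2, 3/4] . (h_1, h_2) = 1

Solving yields:
  h_1 = 32/11
  h_2 = 36/11

Starting state is 2, so the expected hitting time is h_2 = 36/11.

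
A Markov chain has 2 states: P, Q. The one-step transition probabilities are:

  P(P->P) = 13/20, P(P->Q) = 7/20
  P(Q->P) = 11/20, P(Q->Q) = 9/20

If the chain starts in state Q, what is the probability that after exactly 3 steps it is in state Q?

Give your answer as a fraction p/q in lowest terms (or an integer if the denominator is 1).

Computing P^3 by repeated multiplication:
P^1 =
  P: [13/20, 7/20]
  Q: [11/20, 9/20]
P^2 =
  P: [123/200, 77/200]
  Q: [121/200, 79/200]
P^3 =
  P: [1223/2000, 777/2000]
  Q: [1221/2000, 779/2000]

(P^3)[Q -> Q] = 779/2000

Answer: 779/2000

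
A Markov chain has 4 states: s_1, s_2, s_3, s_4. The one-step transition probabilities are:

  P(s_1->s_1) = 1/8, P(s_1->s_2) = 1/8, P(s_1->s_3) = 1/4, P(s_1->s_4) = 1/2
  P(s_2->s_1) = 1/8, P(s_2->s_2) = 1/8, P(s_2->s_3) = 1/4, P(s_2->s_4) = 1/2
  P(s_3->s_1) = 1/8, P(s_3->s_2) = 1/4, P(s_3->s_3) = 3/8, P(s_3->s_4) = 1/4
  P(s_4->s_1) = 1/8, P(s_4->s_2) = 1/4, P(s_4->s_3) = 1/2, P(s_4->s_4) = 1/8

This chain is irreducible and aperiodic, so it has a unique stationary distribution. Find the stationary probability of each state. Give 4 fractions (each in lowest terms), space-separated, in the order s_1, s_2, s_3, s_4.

Answer: 1/8 5/24 10/27 8/27

Derivation:
The stationary distribution satisfies pi = pi * P, i.e.:
  pi_s_1 = 1/8*pi_s_1 + 1/8*pi_s_2 + 1/8*pi_s_3 + 1/8*pi_s_4
  pi_s_2 = 1/8*pi_s_1 + 1/8*pi_s_2 + 1/4*pi_s_3 + 1/4*pi_s_4
  pi_s_3 = 1/4*pi_s_1 + 1/4*pi_s_2 + 3/8*pi_s_3 + 1/2*pi_s_4
  pi_s_4 = 1/2*pi_s_1 + 1/2*pi_s_2 + 1/4*pi_s_3 + 1/8*pi_s_4
with normalization: pi_s_1 + pi_s_2 + pi_s_3 + pi_s_4 = 1.

Using the first 3 balance equations plus normalization, the linear system A*pi = b is:
  [-7/8, 1/8, 1/8, 1/8] . pi = 0
  [1/8, -7/8, 1/4, 1/4] . pi = 0
  [1/4, 1/4, -5/8, 1/2] . pi = 0
  [1, 1, 1, 1] . pi = 1

Solving yields:
  pi_s_1 = 1/8
  pi_s_2 = 5/24
  pi_s_3 = 10/27
  pi_s_4 = 8/27

Verification (pi * P):
  1/8*1/8 + 5/24*1/8 + 10/27*1/8 + 8/27*1/8 = 1/8 = pi_s_1  (ok)
  1/8*1/8 + 5/24*1/8 + 10/27*1/4 + 8/27*1/4 = 5/24 = pi_s_2  (ok)
  1/8*1/4 + 5/24*1/4 + 10/27*3/8 + 8/27*1/2 = 10/27 = pi_s_3  (ok)
  1/8*1/2 + 5/24*1/2 + 10/27*1/4 + 8/27*1/8 = 8/27 = pi_s_4  (ok)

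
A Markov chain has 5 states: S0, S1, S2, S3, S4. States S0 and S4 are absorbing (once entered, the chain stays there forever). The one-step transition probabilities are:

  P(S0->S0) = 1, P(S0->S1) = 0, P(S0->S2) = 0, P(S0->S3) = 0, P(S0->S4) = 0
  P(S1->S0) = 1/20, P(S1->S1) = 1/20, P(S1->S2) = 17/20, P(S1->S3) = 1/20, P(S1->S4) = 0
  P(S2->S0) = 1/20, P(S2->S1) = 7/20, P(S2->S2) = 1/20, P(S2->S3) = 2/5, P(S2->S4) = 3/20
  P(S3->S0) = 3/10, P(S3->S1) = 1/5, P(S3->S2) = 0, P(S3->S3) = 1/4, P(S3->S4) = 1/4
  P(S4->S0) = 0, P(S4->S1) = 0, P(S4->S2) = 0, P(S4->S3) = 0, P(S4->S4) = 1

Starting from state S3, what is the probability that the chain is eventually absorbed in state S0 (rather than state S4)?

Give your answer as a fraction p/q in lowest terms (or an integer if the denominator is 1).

Answer: 114/215

Derivation:
Let a_i = P(absorbed in S0 | start in state i).
Boundary conditions: a_S0 = 1, a_S4 = 0.
For each transient state i, a_i = sum_j P(i->j) * a_j:
  a_S1 = 1/20*a_S0 + 1/20*a_S1 + 17/20*a_S2 + 1/20*a_S3 + 0*a_S4
  a_S2 = 1/20*a_S0 + 7/20*a_S1 + 1/20*a_S2 + 2/5*a_S3 + 3/20*a_S4
  a_S3 = 3/10*a_S0 + 1/5*a_S1 + 0*a_S2 + 1/4*a_S3 + 1/4*a_S4

Substituting a_S0 = 1 and a_S4 = 0, rearrange to (I - Q) a = r where r[i] = P(i -> S0):
  [19/20, -17/20, -1/20] . (a_S1, a_S2, a_S3) = 1/20
  [-7/20, 19/20, -2/5] . (a_S1, a_S2, a_S3) = 1/20
  [-1/5, 0, 3/4] . (a_S1, a_S2, a_S3) = 3/10

Solving yields:
  a_S1 = 21/43
  a_S2 = 98/215
  a_S3 = 114/215

Starting state is S3, so the absorption probability is a_S3 = 114/215.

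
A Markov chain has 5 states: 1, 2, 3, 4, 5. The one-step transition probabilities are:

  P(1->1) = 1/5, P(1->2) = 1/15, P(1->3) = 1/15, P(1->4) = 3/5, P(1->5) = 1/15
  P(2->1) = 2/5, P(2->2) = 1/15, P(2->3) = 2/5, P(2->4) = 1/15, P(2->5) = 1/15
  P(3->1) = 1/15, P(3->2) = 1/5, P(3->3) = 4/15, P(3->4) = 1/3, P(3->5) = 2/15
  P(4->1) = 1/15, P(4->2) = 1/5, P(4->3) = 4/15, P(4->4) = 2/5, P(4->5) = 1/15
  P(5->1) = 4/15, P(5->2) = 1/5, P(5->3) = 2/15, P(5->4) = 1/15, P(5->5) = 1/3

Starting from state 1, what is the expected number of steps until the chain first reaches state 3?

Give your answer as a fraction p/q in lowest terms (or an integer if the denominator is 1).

Answer: 66/13

Derivation:
Let h_i = expected steps to first reach 3 from state i.
Boundary: h_3 = 0.
First-step equations for the other states:
  h_1 = 1 + 1/5*h_1 + 1/15*h_2 + 1/15*h_3 + 3/5*h_4 + 1/15*h_5
  h_2 = 1 + 2/5*h_1 + 1/15*h_2 + 2/5*h_3 + 1/15*h_4 + 1/15*h_5
  h_4 = 1 + 1/15*h_1 + 1/5*h_2 + 4/15*h_3 + 2/5*h_4 + 1/15*h_5
  h_5 = 1 + 4/15*h_1 + 1/5*h_2 + 2/15*h_3 + 1/15*h_4 + 1/3*h_5

Substituting h_3 = 0 and rearranging gives the linear system (I - Q) h = 1:
  [4/5, -1/15, -3/5, -1/15] . (h_1, h_2, h_4, h_5) = 1
  [-2/5, 14/15, -1/15, -1/15] . (h_1, h_2, h_4, h_5) = 1
  [-1/15, -1/5, 3/5, -1/15] . (h_1, h_2, h_4, h_5) = 1
  [-4/15, -1/5, -1/15, 2/3] . (h_1, h_2, h_4, h_5) = 1

Solving yields:
  h_1 = 66/13
  h_2 = 660/169
  h_4 = 693/169
  h_5 = 864/169

Starting state is 1, so the expected hitting time is h_1 = 66/13.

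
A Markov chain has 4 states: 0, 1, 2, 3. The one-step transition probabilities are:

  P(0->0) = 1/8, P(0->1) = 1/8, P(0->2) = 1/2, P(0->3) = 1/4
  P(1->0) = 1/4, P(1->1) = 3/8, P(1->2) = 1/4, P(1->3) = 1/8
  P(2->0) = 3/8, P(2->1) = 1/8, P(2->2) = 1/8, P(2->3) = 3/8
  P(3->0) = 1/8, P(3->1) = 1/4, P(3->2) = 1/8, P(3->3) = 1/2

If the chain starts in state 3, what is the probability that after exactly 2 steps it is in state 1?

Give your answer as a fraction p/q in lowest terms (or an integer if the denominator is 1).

Computing P^2 by repeated multiplication:
P^1 =
  0: [1/8, 1/8, 1/2, 1/4]
  1: [1/4, 3/8, 1/4, 1/8]
  2: [3/8, 1/8, 1/8, 3/8]
  3: [1/8, 1/4, 1/8, 1/2]
P^2 =
  0: [17/64, 3/16, 3/16, 23/64]
  1: [15/64, 15/64, 17/64, 17/64]
  2: [11/64, 13/64, 9/32, 11/32]
  3: [3/16, 1/4, 13/64, 23/64]

(P^2)[3 -> 1] = 1/4

Answer: 1/4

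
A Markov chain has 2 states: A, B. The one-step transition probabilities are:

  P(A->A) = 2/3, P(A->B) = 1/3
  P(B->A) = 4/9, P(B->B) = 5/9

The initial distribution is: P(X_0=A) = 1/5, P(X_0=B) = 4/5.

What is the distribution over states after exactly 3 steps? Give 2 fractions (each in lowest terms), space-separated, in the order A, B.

Propagating the distribution step by step (d_{t+1} = d_t * P):
d_0 = (A=1/5, B=4/5)
  d_1[A] = 1/5*2/3 + 4/5*4/9 = 22/45
  d_1[B] = 1/5*1/3 + 4/5*5/9 = 23/45
d_1 = (A=22/45, B=23/45)
  d_2[A] = 22/45*2/3 + 23/45*4/9 = 224/405
  d_2[B] = 22/45*1/3 + 23/45*5/9 = 181/405
d_2 = (A=224/405, B=181/405)
  d_3[A] = 224/405*2/3 + 181/405*4/9 = 2068/3645
  d_3[B] = 224/405*1/3 + 181/405*5/9 = 1577/3645
d_3 = (A=2068/3645, B=1577/3645)

Answer: 2068/3645 1577/3645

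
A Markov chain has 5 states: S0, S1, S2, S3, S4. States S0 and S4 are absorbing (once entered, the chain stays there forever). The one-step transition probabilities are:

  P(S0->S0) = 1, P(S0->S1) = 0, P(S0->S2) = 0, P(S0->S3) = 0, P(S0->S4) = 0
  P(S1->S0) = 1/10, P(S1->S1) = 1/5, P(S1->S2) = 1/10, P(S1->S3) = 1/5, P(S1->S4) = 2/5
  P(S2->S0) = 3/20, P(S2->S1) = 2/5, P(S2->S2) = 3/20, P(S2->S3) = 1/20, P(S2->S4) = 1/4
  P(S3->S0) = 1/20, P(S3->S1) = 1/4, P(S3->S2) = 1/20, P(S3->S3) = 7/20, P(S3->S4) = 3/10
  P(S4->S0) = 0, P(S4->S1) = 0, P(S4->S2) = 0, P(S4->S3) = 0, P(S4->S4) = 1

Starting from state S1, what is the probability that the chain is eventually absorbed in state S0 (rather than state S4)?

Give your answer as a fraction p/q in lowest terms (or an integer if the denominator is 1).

Answer: 60/293

Derivation:
Let a_i = P(absorbed in S0 | start in state i).
Boundary conditions: a_S0 = 1, a_S4 = 0.
For each transient state i, a_i = sum_j P(i->j) * a_j:
  a_S1 = 1/10*a_S0 + 1/5*a_S1 + 1/10*a_S2 + 1/5*a_S3 + 2/5*a_S4
  a_S2 = 3/20*a_S0 + 2/5*a_S1 + 3/20*a_S2 + 1/20*a_S3 + 1/4*a_S4
  a_S3 = 1/20*a_S0 + 1/4*a_S1 + 1/20*a_S2 + 7/20*a_S3 + 3/10*a_S4

Substituting a_S0 = 1 and a_S4 = 0, rearrange to (I - Q) a = r where r[i] = P(i -> S0):
  [4/5, -1/10, -1/5] . (a_S1, a_S2, a_S3) = 1/10
  [-2/5, 17/20, -1/20] . (a_S1, a_S2, a_S3) = 3/20
  [-1/4, -1/20, 13/20] . (a_S1, a_S2, a_S3) = 1/20

Solving yields:
  a_S1 = 60/293
  a_S2 = 83/293
  a_S3 = 52/293

Starting state is S1, so the absorption probability is a_S1 = 60/293.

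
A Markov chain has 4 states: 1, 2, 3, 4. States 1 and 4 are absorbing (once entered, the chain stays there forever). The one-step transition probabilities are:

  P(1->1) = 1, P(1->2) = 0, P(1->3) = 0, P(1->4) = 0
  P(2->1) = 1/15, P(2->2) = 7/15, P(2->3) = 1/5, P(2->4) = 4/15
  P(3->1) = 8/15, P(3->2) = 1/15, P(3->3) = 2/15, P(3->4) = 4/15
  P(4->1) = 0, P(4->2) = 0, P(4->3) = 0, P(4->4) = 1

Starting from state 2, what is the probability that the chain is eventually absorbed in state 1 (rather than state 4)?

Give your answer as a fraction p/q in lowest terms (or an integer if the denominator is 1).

Let a_i = P(absorbed in 1 | start in state i).
Boundary conditions: a_1 = 1, a_4 = 0.
For each transient state i, a_i = sum_j P(i->j) * a_j:
  a_2 = 1/15*a_1 + 7/15*a_2 + 1/5*a_3 + 4/15*a_4
  a_3 = 8/15*a_1 + 1/15*a_2 + 2/15*a_3 + 4/15*a_4

Substituting a_1 = 1 and a_4 = 0, rearrange to (I - Q) a = r where r[i] = P(i -> 1):
  [8/15, -1/5] . (a_2, a_3) = 1/15
  [-1/15, 13/15] . (a_2, a_3) = 8/15

Solving yields:
  a_2 = 37/101
  a_3 = 65/101

Starting state is 2, so the absorption probability is a_2 = 37/101.

Answer: 37/101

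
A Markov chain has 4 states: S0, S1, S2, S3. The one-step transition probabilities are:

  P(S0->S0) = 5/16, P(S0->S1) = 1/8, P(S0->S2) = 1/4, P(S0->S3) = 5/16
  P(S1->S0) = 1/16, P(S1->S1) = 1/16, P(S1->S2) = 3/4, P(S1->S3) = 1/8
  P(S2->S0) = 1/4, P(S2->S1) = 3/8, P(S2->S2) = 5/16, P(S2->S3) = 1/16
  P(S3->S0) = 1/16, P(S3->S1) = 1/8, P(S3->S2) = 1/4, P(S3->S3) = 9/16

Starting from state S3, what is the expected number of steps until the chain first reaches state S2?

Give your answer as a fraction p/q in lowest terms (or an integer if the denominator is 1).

Let h_i = expected steps to first reach S2 from state i.
Boundary: h_S2 = 0.
First-step equations for the other states:
  h_S0 = 1 + 5/16*h_S0 + 1/8*h_S1 + 1/4*h_S2 + 5/16*h_S3
  h_S1 = 1 + 1/16*h_S0 + 1/16*h_S1 + 3/4*h_S2 + 1/8*h_S3
  h_S3 = 1 + 1/16*h_S0 + 1/8*h_S1 + 1/4*h_S2 + 9/16*h_S3

Substituting h_S2 = 0 and rearranging gives the linear system (I - Q) h = 1:
  [11/16, -1/8, -5/16] . (h_S0, h_S1, h_S3) = 1
  [-1/16, 15/16, -1/8] . (h_S0, h_S1, h_S3) = 1
  [-1/16, -1/8, 7/16] . (h_S0, h_S1, h_S3) = 1

Solving yields:
  h_S0 = 68/21
  h_S1 = 12/7
  h_S3 = 68/21

Starting state is S3, so the expected hitting time is h_S3 = 68/21.

Answer: 68/21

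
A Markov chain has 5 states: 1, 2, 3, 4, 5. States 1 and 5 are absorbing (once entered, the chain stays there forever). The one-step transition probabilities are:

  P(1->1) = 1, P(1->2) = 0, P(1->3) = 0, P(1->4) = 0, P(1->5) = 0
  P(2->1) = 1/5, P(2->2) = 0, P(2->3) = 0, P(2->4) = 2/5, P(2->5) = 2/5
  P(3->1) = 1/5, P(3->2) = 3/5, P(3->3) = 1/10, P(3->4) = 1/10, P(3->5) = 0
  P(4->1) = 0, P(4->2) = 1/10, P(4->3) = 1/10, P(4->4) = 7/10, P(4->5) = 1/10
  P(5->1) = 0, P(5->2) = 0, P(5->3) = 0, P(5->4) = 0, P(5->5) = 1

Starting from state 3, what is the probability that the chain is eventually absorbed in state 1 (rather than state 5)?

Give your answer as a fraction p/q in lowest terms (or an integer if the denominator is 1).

Let a_i = P(absorbed in 1 | start in state i).
Boundary conditions: a_1 = 1, a_5 = 0.
For each transient state i, a_i = sum_j P(i->j) * a_j:
  a_2 = 1/5*a_1 + 0*a_2 + 0*a_3 + 2/5*a_4 + 2/5*a_5
  a_3 = 1/5*a_1 + 3/5*a_2 + 1/10*a_3 + 1/10*a_4 + 0*a_5
  a_4 = 0*a_1 + 1/10*a_2 + 1/10*a_3 + 7/10*a_4 + 1/10*a_5

Substituting a_1 = 1 and a_5 = 0, rearrange to (I - Q) a = r where r[i] = P(i -> 1):
  [1, 0, -2/5] . (a_2, a_3, a_4) = 1/5
  [-3/5, 9/10, -1/10] . (a_2, a_3, a_4) = 1/5
  [-1/10, -1/10, 3/10] . (a_2, a_3, a_4) = 0

Solving yields:
  a_2 = 3/10
  a_3 = 9/20
  a_4 = 1/4

Starting state is 3, so the absorption probability is a_3 = 9/20.

Answer: 9/20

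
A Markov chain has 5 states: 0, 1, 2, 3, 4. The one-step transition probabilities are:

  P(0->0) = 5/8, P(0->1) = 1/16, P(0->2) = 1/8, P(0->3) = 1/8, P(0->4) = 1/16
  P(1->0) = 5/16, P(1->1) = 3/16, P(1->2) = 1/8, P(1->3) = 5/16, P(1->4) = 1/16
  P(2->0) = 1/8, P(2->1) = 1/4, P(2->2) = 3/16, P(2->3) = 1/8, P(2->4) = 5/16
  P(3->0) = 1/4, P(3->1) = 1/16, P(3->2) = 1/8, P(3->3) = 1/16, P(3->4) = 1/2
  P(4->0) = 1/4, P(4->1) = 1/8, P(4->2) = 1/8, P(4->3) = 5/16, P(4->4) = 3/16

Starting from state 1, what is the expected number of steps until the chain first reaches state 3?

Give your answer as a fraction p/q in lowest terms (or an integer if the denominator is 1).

Answer: 12320/2599

Derivation:
Let h_i = expected steps to first reach 3 from state i.
Boundary: h_3 = 0.
First-step equations for the other states:
  h_0 = 1 + 5/8*h_0 + 1/16*h_1 + 1/8*h_2 + 1/8*h_3 + 1/16*h_4
  h_1 = 1 + 5/16*h_0 + 3/16*h_1 + 1/8*h_2 + 5/16*h_3 + 1/16*h_4
  h_2 = 1 + 1/8*h_0 + 1/4*h_1 + 3/16*h_2 + 1/8*h_3 + 5/16*h_4
  h_4 = 1 + 1/4*h_0 + 1/8*h_1 + 1/8*h_2 + 5/16*h_3 + 3/16*h_4

Substituting h_3 = 0 and rearranging gives the linear system (I - Q) h = 1:
  [3/8, -1/16, -1/8, -1/16] . (h_0, h_1, h_2, h_4) = 1
  [-5/16, 13/16, -1/8, -1/16] . (h_0, h_1, h_2, h_4) = 1
  [-1/8, -1/4, 13/16, -5/16] . (h_0, h_1, h_2, h_4) = 1
  [-1/4, -1/8, -1/8, 13/16] . (h_0, h_1, h_2, h_4) = 1

Solving yields:
  h_0 = 15680/2599
  h_1 = 12320/2599
  h_2 = 14048/2599
  h_4 = 12080/2599

Starting state is 1, so the expected hitting time is h_1 = 12320/2599.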